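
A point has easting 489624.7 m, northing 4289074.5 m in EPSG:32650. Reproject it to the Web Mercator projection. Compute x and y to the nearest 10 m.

Unproject from UTM 50N (λ₀ = 117°) → φ = 38.75030030°, λ = 116.88059998°.
Web Mercator (R = 6378137 m): x = 13011088.873 m, y = 4685967.086 m.

x 13011090 m, y 4685970 m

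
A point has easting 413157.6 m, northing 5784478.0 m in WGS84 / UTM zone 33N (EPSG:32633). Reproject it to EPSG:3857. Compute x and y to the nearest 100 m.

Unproject from UTM 33N (λ₀ = 15°) → φ = 52.20389989°, λ = 13.72920033°.
Web Mercator (R = 6378137 m): x = 1528327.590 m, y = 6837077.469 m.

x 1528300 m, y 6837100 m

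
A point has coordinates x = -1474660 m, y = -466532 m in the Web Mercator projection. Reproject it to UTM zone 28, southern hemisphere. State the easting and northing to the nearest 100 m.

E 694600 m, N 9537000 m

Web Mercator inverse (R = 6378137 m) → φ = -4.18719616°, λ = -13.24709617°.
UTM 28S forward: E = 694567.378 m, N = 9536963.384 m.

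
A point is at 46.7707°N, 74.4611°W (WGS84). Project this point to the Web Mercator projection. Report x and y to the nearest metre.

x -8288972 m, y 5904726 m

Web Mercator is spherical with R = a = 6378137 m.
x = R·λ = 6378137 × -1.299591360 = -8288971.736 m.
y = R·ln tan(π/4 + φ/2) = 6378137 × 0.925776047 = 5904726.461 m.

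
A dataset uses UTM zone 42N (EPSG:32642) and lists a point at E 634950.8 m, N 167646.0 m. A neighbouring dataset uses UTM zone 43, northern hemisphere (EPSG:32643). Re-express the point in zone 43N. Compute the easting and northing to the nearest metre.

E -33101 m, N 168199 m

UTM 42N → geographic: φ = 1.51640032°, λ = 70.21309967°.
UTM 43N (λ₀ = 75°) forward: E = -33100.723 m, N = 168198.557 m.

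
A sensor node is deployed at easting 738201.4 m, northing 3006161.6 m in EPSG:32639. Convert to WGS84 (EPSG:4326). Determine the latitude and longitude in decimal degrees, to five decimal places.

Zone 39N: λ₀ = 51°, k₀ = 0.9996, false easting 500000 m.
Meridian distance M = (N − FN)/k₀ = 3007364.5 m.
Inverse transverse Mercator on WGS84 gives φ = 27.15749995°, λ = 53.40380042°.

lat 27.15750°, lon 53.40380°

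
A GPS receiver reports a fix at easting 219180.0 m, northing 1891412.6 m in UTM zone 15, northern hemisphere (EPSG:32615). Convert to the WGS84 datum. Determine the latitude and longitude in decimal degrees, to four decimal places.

lat 17.0900°, lon -95.6387°

Zone 15N: λ₀ = -93°, k₀ = 0.9996, false easting 500000 m.
Meridian distance M = (N − FN)/k₀ = 1892169.5 m.
Inverse transverse Mercator on WGS84 gives φ = 17.08999993°, λ = -95.63869953°.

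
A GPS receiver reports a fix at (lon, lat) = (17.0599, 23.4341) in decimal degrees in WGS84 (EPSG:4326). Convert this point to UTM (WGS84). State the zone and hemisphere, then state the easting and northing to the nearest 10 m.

Longitude 17.0599° lies in the 6° band [12°, 18°), giving zone 33; latitude is north of the equator, so 33N.
Zone 33 central meridian λ₀ = 6×33 − 183 = 15°; Δλ = +2.0599°.
Transverse Mercator on WGS84 with k₀ = 0.9996 gives E = 710451.818 m, N = 2593080.782 m.

Zone 33N: E 710450 m, N 2593080 m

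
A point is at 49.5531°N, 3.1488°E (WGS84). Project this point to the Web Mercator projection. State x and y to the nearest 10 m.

Web Mercator is spherical with R = a = 6378137 m.
x = R·λ = 6378137 × 0.054956927 = 350522.813 m.
y = R·ln tan(π/4 + φ/2) = 6378137 × 0.998604664 = 6369237.359 m.

x 350520 m, y 6369240 m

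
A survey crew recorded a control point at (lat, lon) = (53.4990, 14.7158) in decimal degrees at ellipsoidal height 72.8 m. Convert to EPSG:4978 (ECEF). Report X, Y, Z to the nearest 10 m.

X 3677500 m, Y 965860 m, Z 5103830 m

WGS84: a = 6378137 m, e² = 0.006694380; N(φ) = a/√(1−e²sin²φ) = 6391976.876 m.
X = (N+h)·cosφ·cosλ = 3677504.856 m; Y = (N+h)·cosφ·sinλ = 965859.330 m; Z = (N(1−e²)+h)·sinφ = 5103829.775 m.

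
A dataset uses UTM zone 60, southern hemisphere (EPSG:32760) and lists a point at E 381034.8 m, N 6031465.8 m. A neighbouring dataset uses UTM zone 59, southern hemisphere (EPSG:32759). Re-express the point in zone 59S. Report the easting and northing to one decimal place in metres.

E 922949.0 m, N 6022131.0 m

UTM 60S → geographic: φ = -35.85380041°, λ = 175.68250050°.
UTM 59S (λ₀ = 171°) forward: E = 922949.010 m, N = 6022131.005 m.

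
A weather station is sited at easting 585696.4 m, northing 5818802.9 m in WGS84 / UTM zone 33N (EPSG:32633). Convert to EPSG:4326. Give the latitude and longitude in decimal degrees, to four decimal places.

lat 52.5126°, lon 16.2628°

Zone 33N: λ₀ = 15°, k₀ = 0.9996, false easting 500000 m.
Meridian distance M = (N − FN)/k₀ = 5821131.4 m.
Inverse transverse Mercator on WGS84 gives φ = 52.51259966°, λ = 16.26279942°.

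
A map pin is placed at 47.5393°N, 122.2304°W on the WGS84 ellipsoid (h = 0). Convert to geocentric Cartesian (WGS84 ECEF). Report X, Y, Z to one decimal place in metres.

WGS84: a = 6378137 m, e² = 0.006694380; N(φ) = a/√(1−e²sin²φ) = 6389788.190 m.
X = (N+h)·cosφ·cosλ = -2300575.973 m; Y = (N+h)·cosφ·sinλ = -3648957.590 m; Z = (N(1−e²)+h)·sinφ = 4682448.573 m.

X -2300576.0 m, Y -3648957.6 m, Z 4682448.6 m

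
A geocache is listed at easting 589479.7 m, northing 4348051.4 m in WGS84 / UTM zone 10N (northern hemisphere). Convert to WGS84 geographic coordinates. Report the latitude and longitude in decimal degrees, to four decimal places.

lat 39.2772°, lon -121.9626°

Zone 10N: λ₀ = -123°, k₀ = 0.9996, false easting 500000 m.
Meridian distance M = (N − FN)/k₀ = 4349791.3 m.
Inverse transverse Mercator on WGS84 gives φ = 39.27720038°, λ = -121.96260004°.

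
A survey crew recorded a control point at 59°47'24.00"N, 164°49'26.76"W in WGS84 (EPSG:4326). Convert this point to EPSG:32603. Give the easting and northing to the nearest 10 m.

E 509870 m, N 6628040 m

Zone 3 central meridian λ₀ = 6×3 − 183 = -165°; Δλ = +0.1759°.
Transverse Mercator on WGS84 with k₀ = 0.9996 gives E = 509873.400 m, N = 6628037.441 m.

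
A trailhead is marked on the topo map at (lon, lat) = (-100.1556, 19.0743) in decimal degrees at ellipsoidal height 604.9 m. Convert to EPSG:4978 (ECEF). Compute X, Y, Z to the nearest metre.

WGS84: a = 6378137 m, e² = 0.006694380; N(φ) = a/√(1−e²sin²φ) = 6380418.158 m.
X = (N+h)·cosφ·cosλ = -1063341.037 m; Y = (N+h)·cosφ·sinλ = -5936191.369 m; Z = (N(1−e²)+h)·sinφ = 2071321.776 m.

X -1063341 m, Y -5936191 m, Z 2071322 m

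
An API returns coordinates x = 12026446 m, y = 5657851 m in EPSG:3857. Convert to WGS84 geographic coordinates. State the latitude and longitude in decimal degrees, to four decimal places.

R = 6378137 m. λ = x/R = 108.03540255°.
φ = 2·arctan(exp(y/R)) − 90° = 2·arctan(2.42800) − 90° = 45.23030211°.

lat 45.2303°, lon 108.0354°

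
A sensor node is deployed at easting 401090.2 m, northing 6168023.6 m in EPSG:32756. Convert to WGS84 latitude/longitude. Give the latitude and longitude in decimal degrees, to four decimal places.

Zone 56S: λ₀ = 153°, k₀ = 0.9996, false easting 500000 m, false northing 10000000 m.
Meridian distance M = (N − FN)/k₀ = -3833509.8 m.
Inverse transverse Mercator on WGS84 gives φ = -34.62489989°, λ = 151.92100027°.

lat -34.6249°, lon 151.9210°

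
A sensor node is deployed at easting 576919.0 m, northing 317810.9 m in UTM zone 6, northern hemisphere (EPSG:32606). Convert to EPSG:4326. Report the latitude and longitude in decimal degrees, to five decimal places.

Zone 6N: λ₀ = -147°, k₀ = 0.9996, false easting 500000 m.
Meridian distance M = (N − FN)/k₀ = 317938.1 m.
Inverse transverse Mercator on WGS84 gives φ = 2.87509986°, λ = -146.30789984°.

lat 2.87510°, lon -146.30790°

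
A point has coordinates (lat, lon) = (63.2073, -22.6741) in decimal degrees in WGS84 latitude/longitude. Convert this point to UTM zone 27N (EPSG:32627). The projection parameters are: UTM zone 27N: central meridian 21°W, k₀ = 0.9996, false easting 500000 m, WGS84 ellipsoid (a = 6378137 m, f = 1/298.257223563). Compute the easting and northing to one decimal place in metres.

Zone 27 central meridian λ₀ = 6×27 − 183 = -21°; Δλ = -1.6741°.
Transverse Mercator on WGS84 with k₀ = 0.9996 gives E = 415811.528 m, N = 7009784.316 m.

E 415811.5 m, N 7009784.3 m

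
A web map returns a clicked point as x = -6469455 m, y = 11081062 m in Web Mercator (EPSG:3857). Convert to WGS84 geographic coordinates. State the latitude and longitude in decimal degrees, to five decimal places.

lat 70.03790°, lon -58.11610°

R = 6378137 m. λ = x/R = -58.11610306°.
φ = 2·arctan(exp(y/R)) − 90° = 2·arctan(5.68227) − 90° = 70.03789865°.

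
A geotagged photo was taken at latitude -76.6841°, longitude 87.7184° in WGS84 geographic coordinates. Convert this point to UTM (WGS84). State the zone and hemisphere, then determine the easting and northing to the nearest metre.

Zone 45S: E 518470 m, N 1488366 m

Longitude 87.7184° lies in the 6° band [84°, 90°), giving zone 45; latitude is south of the equator, so 45S.
Zone 45 central meridian λ₀ = 6×45 − 183 = 87°; Δλ = +0.7184°.
Transverse Mercator on WGS84 with k₀ = 0.9996 gives E = 518469.954 m, N = 1488365.701 m.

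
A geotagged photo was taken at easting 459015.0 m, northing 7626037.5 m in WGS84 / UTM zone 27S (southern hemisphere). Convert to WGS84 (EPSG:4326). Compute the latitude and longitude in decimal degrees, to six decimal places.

Zone 27S: λ₀ = -21°, k₀ = 0.9996, false easting 500000 m, false northing 10000000 m.
Meridian distance M = (N − FN)/k₀ = -2374912.5 m.
Inverse transverse Mercator on WGS84 gives φ = -21.46770008°, λ = -21.39559964°.

lat -21.467700°, lon -21.395600°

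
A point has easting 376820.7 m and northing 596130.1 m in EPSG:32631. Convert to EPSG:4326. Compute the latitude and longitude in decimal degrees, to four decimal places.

Zone 31N: λ₀ = 3°, k₀ = 0.9996, false easting 500000 m.
Meridian distance M = (N − FN)/k₀ = 596368.6 m.
Inverse transverse Mercator on WGS84 gives φ = 5.39220025°, λ = 1.88820018°.

lat 5.3922°, lon 1.8882°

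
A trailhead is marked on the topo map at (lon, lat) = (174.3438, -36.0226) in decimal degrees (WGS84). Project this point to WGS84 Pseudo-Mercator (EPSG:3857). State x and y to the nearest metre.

x 19407863 m, y -4303732 m

Web Mercator is spherical with R = a = 6378137 m.
x = R·λ = 6378137 × 3.042873340 = 19407863.039 m.
y = R·ln tan(π/4 + φ/2) = 6378137 × -0.674763108 = -4303731.543 m.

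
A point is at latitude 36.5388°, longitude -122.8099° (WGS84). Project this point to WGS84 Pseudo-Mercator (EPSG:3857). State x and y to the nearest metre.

Web Mercator is spherical with R = a = 6378137 m.
x = R·λ = 6378137 × -2.143437109 = -13671135.532 m.
y = R·ln tan(π/4 + φ/2) = 6378137 × 0.685939319 = 4375014.949 m.

x -13671136 m, y 4375015 m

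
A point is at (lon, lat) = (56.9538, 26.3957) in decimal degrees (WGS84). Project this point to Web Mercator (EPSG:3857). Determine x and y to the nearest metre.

x 6340068 m, y 3048173 m

Web Mercator is spherical with R = a = 6378137 m.
x = R·λ = 6378137 × 0.994031332 = 6340068.015 m.
y = R·ln tan(π/4 + φ/2) = 6378137 × 0.477909647 = 3048173.201 m.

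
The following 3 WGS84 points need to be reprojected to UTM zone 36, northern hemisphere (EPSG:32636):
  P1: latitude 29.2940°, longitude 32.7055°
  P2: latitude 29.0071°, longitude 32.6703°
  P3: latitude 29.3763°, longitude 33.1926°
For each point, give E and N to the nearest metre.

UTM zone 36N: λ₀ = 33°, k₀ = 0.9996.
P1 (29.2940°, 32.7055°) → (471397.199, 3240594.979) m.
P2 (29.0071°, 32.6703°) → (467889.342, 3208817.037) m.
P3 (29.3763°, 33.1926°) → (518690.898, 3249693.013) m.

P1: E 471397 m, N 3240595 m; P2: E 467889 m, N 3208817 m; P3: E 518691 m, N 3249693 m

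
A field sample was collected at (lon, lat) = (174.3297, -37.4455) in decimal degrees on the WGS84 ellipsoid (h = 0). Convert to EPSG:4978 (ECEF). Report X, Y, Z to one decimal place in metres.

X -5045276.4 m, Y 500944.3 m, Z -3856763.5 m

WGS84: a = 6378137 m, e² = 0.006694380; N(φ) = a/√(1−e²sin²φ) = 6386043.744 m.
X = (N+h)·cosφ·cosλ = -5045276.393 m; Y = (N+h)·cosφ·sinλ = 500944.330 m; Z = (N(1−e²)+h)·sinφ = -3856763.540 m.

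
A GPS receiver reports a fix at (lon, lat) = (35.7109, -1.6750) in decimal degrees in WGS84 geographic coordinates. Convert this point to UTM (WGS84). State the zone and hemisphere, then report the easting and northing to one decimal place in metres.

Zone 36S: E 801640.4 m, N 9814652.9 m

Longitude 35.7109° lies in the 6° band [30°, 36°), giving zone 36; latitude is south of the equator, so 36S.
Zone 36 central meridian λ₀ = 6×36 − 183 = 33°; Δλ = +2.7109°.
Transverse Mercator on WGS84 with k₀ = 0.9996 gives E = 801640.395 m, N = 9814652.941 m.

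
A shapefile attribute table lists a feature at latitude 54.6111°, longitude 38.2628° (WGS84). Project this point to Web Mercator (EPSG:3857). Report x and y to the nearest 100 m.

Web Mercator is spherical with R = a = 6378137 m.
x = R·λ = 6378137 × 0.667811841 = 4259395.412 m.
y = R·ln tan(π/4 + φ/2) = 6378137 × 1.142457658 = 7286751.461 m.

x 4259400 m, y 7286800 m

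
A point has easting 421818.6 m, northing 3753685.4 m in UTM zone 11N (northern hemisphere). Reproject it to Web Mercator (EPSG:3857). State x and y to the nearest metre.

x -13118534 m, y 4018159 m

Unproject from UTM 11N (λ₀ = -117°) → φ = 33.92069959°, λ = -117.84580018°.
Web Mercator (R = 6378137 m): x = -13118534.468 m, y = 4018158.883 m.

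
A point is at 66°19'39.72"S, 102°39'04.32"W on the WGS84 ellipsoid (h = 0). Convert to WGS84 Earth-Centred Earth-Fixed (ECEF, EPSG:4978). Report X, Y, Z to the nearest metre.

WGS84: a = 6378137 m, e² = 0.006694380; N(φ) = a/√(1−e²sin²φ) = 6396120.039 m.
X = (N+h)·cosφ·cosλ = -562447.452 m; Y = (N+h)·cosφ·sinλ = -2505725.320 m; Z = (N(1−e²)+h)·sinφ = -5818714.888 m.

X -562447 m, Y -2505725 m, Z -5818715 m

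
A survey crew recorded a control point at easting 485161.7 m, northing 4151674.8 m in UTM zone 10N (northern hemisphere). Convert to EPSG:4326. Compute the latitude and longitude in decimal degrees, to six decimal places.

lat 37.511900°, lon -123.167900°

Zone 10N: λ₀ = -123°, k₀ = 0.9996, false easting 500000 m.
Meridian distance M = (N − FN)/k₀ = 4153336.1 m.
Inverse transverse Mercator on WGS84 gives φ = 37.51190001°, λ = -123.16789951°.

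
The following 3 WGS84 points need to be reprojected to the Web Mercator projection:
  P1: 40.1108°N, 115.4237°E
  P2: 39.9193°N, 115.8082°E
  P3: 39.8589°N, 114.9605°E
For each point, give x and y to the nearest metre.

P1: x 12848908 m, y 4882057 m; P2: x 12891710 m, y 4854222 m; P3: x 12797344 m, y 4845459 m

Web Mercator: x = R·λ, y = R·ln tan(π/4+φ/2), R = 6378137 m.
P1 (40.1108°, 115.4237°) → (12848907.509, 4882056.521) m.
P2 (39.9193°, 115.8082°) → (12891709.854, 4854222.096) m.
P3 (39.8589°, 114.9605°) → (12797344.321, 4845459.147) m.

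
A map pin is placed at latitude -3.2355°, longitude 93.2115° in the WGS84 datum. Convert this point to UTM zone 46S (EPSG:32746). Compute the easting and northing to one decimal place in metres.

Zone 46 central meridian λ₀ = 6×46 − 183 = 93°; Δλ = +0.2115°.
Transverse Mercator on WGS84 with k₀ = 0.9996 gives E = 523497.444 m, N = 9642373.773 m.

E 523497.4 m, N 9642373.8 m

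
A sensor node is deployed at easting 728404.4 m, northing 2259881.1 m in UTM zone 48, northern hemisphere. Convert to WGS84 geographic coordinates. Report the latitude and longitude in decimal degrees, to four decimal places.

lat 20.4236°, lon 107.1890°

Zone 48N: λ₀ = 105°, k₀ = 0.9996, false easting 500000 m.
Meridian distance M = (N − FN)/k₀ = 2260785.4 m.
Inverse transverse Mercator on WGS84 gives φ = 20.42360021°, λ = 107.18899988°.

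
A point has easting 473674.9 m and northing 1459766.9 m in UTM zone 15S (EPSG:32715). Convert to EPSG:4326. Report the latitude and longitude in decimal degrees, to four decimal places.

Zone 15S: λ₀ = -93°, k₀ = 0.9996, false easting 500000 m, false northing 10000000 m.
Meridian distance M = (N − FN)/k₀ = -8543650.6 m.
Inverse transverse Mercator on WGS84 gives φ = -76.93930015°, λ = -94.04360024°.

lat -76.9393°, lon -94.0436°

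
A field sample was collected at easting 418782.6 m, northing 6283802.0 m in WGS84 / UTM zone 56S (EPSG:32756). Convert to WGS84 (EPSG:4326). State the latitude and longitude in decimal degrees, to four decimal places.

lat -33.5824°, lon 152.1248°

Zone 56S: λ₀ = 153°, k₀ = 0.9996, false easting 500000 m, false northing 10000000 m.
Meridian distance M = (N − FN)/k₀ = -3717685.1 m.
Inverse transverse Mercator on WGS84 gives φ = -33.58239985°, λ = 152.12480011°.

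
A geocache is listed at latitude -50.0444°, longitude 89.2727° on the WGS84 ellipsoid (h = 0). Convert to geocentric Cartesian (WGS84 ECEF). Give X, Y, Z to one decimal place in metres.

X 52094.9 m, Y 4103749.0 m, Z -4865962.0 m

WGS84: a = 6378137 m, e² = 0.006694380; N(φ) = a/√(1−e²sin²φ) = 6390718.431 m.
X = (N+h)·cosφ·cosλ = 52094.884 m; Y = (N+h)·cosφ·sinλ = 4103749.038 m; Z = (N(1−e²)+h)·sinφ = -4865962.036 m.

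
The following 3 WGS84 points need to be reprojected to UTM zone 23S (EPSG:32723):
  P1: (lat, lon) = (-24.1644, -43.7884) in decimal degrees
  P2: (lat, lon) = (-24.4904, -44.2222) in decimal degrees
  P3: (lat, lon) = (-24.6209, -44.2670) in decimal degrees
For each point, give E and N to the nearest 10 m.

P1: E 623080 m, N 7327040 m; P2: E 578810 m, N 7291260 m; P3: E 574190 m, N 7276830 m

UTM zone 23S: λ₀ = -45°, k₀ = 0.9996.
P1 (-24.1644°, -43.7884°) → (623082.223, 7327039.119) m.
P2 (-24.4904°, -44.2222°) → (578809.800, 7291255.854) m.
P3 (-24.6209°, -44.2670°) → (574193.487, 7276830.664) m.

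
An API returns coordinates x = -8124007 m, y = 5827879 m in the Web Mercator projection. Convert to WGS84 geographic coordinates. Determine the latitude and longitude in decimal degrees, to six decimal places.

R = 6378137 m. λ = x/R = -72.97919656°.
φ = 2·arctan(exp(y/R)) − 90° = 2·arctan(2.49360) − 90° = 46.29580154°.

lat 46.295802°, lon -72.979197°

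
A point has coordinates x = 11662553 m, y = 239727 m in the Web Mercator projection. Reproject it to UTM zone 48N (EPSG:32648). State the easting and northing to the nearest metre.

E 474035 m, N 237974 m

Web Mercator inverse (R = 6378137 m) → φ = 2.15299742°, λ = 104.76649612°.
UTM 48N forward: E = 474035.012 m, N = 237974.016 m.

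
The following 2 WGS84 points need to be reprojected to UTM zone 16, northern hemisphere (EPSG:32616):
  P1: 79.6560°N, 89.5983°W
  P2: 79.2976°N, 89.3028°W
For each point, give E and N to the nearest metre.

P1: E 447933 m, N 8844352 m; P2: E 452271 m, N 8804132 m

UTM zone 16N: λ₀ = -87°, k₀ = 0.9996.
P1 (79.6560°, -89.5983°) → (447932.951, 8844352.179) m.
P2 (79.2976°, -89.3028°) → (452270.928, 8804131.546) m.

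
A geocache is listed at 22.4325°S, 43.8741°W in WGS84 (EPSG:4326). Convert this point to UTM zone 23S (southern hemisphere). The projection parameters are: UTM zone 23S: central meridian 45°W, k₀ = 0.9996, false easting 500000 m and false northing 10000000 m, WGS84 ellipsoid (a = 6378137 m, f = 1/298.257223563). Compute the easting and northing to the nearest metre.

Zone 23 central meridian λ₀ = 6×23 − 183 = -45°; Δλ = +1.1259°.
Transverse Mercator on WGS84 with k₀ = 0.9996 gives E = 615865.976 m, N = 7518865.634 m.

E 615866 m, N 7518866 m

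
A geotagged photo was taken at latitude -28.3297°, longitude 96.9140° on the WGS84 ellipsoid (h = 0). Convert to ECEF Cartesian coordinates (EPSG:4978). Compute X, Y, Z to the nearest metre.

WGS84: a = 6378137 m, e² = 0.006694380; N(φ) = a/√(1−e²sin²φ) = 6382950.041 m.
X = (N+h)·cosφ·cosλ = -676348.546 m; Y = (N+h)·cosφ·sinλ = 5577615.817 m; Z = (N(1−e²)+h)·sinφ = -3008716.930 m.

X -676349 m, Y 5577616 m, Z -3008717 m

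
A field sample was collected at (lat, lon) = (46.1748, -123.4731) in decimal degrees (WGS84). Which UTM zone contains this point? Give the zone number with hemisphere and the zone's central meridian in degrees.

Zone 10N, central meridian -123°

UTM zone = ⌊(λ + 180)/6⌋ + 1; -123.4731° ∈ [-126°, -120°) → zone 10.
Hemisphere: N (φ ≥ 0).
Central meridian λ₀ = 6×10 − 183 = -123°.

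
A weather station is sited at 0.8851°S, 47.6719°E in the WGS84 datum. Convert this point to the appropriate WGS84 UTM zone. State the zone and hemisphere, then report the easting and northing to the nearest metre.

Longitude 47.6719° lies in the 6° band [42°, 48°), giving zone 38; latitude is south of the equator, so 38S.
Zone 38 central meridian λ₀ = 6×38 − 183 = 45°; Δλ = +2.6719°.
Transverse Mercator on WGS84 with k₀ = 0.9996 gives E = 797388.819 m, N = 9902062.605 m.

Zone 38S: E 797389 m, N 9902063 m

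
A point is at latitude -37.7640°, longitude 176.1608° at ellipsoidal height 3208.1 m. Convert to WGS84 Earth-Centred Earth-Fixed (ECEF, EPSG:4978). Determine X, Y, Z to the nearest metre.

X -5039715 m, Y 338201 m, Z -3886734 m

WGS84: a = 6378137 m, e² = 0.006694380; N(φ) = a/√(1−e²sin²φ) = 6386158.917 m.
X = (N+h)·cosφ·cosλ = -5039714.828 m; Y = (N+h)·cosφ·sinλ = 338200.876 m; Z = (N(1−e²)+h)·sinφ = -3886733.828 m.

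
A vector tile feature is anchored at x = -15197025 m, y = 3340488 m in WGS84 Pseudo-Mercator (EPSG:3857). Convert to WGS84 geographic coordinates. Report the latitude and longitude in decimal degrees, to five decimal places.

R = 6378137 m. λ = x/R = -136.51719831°.
φ = 2·arctan(exp(y/R)) − 90° = 2·arctan(1.68833) − 90° = 28.72340050°.

lat 28.72340°, lon -136.51720°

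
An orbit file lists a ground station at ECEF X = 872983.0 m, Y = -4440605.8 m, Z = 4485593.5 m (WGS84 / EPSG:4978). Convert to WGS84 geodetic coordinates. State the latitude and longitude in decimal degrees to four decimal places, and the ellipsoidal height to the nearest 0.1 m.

lat 44.9379°, lon -78.8780°, h 4428.0 m

λ = atan2(Y, X) = -78.87800069°; p = √(X²+Y²) = 4525602.6 m.
Bowring's method on WGS84 (a = 6378137 m, b = 6356752.314 m) gives φ = 44.93789973°, h = 4428.000 m.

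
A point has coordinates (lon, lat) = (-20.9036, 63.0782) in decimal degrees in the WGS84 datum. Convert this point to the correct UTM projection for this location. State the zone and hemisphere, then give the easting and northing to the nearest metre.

Zone 27N: E 504870 m, N 6994306 m

Longitude -20.9036° lies in the 6° band [-24°, -18°), giving zone 27; latitude is north of the equator, so 27N.
Zone 27 central meridian λ₀ = 6×27 − 183 = -21°; Δλ = +0.0964°.
Transverse Mercator on WGS84 with k₀ = 0.9996 gives E = 504869.839 m, N = 6994305.732 m.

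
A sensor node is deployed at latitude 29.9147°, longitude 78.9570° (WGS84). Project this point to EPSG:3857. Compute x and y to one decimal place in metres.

Web Mercator is spherical with R = a = 6378137 m.
x = R·λ = 6378137 × 1.378059617 = 8789453.035 m.
y = R·ln tan(π/4 + φ/2) = 6378137 × 0.547587803 = 3492590.029 m.

x 8789453.0 m, y 3492590.0 m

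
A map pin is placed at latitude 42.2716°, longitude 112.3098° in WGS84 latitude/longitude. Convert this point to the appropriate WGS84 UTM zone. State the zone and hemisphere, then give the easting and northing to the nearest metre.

Zone 49N: E 608013 m, N 4680763 m

Longitude 112.3098° lies in the 6° band [108°, 114°), giving zone 49; latitude is north of the equator, so 49N.
Zone 49 central meridian λ₀ = 6×49 − 183 = 111°; Δλ = +1.3098°.
Transverse Mercator on WGS84 with k₀ = 0.9996 gives E = 608012.936 m, N = 4680762.906 m.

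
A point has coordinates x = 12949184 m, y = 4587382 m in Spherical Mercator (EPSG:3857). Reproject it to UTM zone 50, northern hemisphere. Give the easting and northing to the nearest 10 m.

E 440740 m, N 4212280 m

Web Mercator inverse (R = 6378137 m) → φ = 38.05629879°, λ = 116.32449904°.
UTM 50N forward: E = 440737.856 m, N = 4212276.871 m.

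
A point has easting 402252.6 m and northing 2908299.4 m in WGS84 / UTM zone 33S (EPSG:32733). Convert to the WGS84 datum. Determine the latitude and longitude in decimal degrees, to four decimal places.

lat -63.9386°, lon 13.0057°

Zone 33S: λ₀ = 15°, k₀ = 0.9996, false easting 500000 m, false northing 10000000 m.
Meridian distance M = (N − FN)/k₀ = -7094538.4 m.
Inverse transverse Mercator on WGS84 gives φ = -63.93859982°, λ = 13.00570026°.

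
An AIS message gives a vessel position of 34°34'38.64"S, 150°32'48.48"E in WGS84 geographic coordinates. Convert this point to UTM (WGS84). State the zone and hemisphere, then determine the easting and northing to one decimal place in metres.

Zone 56S: E 274972.0 m, N 6171085.1 m

Longitude 150.5468° lies in the 6° band [150°, 156°), giving zone 56; latitude is south of the equator, so 56S.
Zone 56 central meridian λ₀ = 6×56 − 183 = 153°; Δλ = -2.4532°.
Transverse Mercator on WGS84 with k₀ = 0.9996 gives E = 274971.960 m, N = 6171085.051 m.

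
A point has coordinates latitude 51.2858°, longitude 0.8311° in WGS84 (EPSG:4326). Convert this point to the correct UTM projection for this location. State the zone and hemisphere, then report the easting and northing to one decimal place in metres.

Longitude 0.8311° lies in the 6° band [0°, 6°), giving zone 31; latitude is north of the equator, so 31N.
Zone 31 central meridian λ₀ = 6×31 − 183 = 3°; Δλ = -2.1689°.
Transverse Mercator on WGS84 with k₀ = 0.9996 gives E = 348753.876 m, N = 5683841.857 m.

Zone 31N: E 348753.9 m, N 5683841.9 m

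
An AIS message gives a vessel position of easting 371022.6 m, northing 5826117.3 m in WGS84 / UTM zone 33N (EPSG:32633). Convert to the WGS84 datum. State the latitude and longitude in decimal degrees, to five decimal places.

lat 52.56980°, lon 13.09690°

Zone 33N: λ₀ = 15°, k₀ = 0.9996, false easting 500000 m.
Meridian distance M = (N − FN)/k₀ = 5828448.7 m.
Inverse transverse Mercator on WGS84 gives φ = 52.56979996°, λ = 13.09690004°.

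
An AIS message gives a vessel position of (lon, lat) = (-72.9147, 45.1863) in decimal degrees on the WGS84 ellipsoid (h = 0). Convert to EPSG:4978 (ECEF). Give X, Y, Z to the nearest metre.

X 1322938 m, Y -4304206 m, Z 4501965 m

WGS84: a = 6378137 m, e² = 0.006694380; N(φ) = a/√(1−e²sin²φ) = 6388908.058 m.
X = (N+h)·cosφ·cosλ = 1322937.870 m; Y = (N+h)·cosφ·sinλ = -4304205.761 m; Z = (N(1−e²)+h)·sinφ = 4501964.654 m.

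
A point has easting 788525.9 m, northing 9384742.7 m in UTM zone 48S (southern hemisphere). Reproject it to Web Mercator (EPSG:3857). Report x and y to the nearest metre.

Unproject from UTM 48S (λ₀ = 105°) → φ = -5.56049958°, λ = 107.60420013°.
Web Mercator (R = 6378137 m): x = 11978444.766 m, y = -619965.940 m.

x 11978445 m, y -619966 m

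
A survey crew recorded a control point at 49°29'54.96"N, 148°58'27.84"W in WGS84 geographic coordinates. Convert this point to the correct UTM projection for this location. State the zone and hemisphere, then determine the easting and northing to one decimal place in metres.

Zone 6N: E 357038.8 m, N 5484758.5 m

Longitude -148.9744° lies in the 6° band [-150°, -144°), giving zone 6; latitude is north of the equator, so 6N.
Zone 6 central meridian λ₀ = 6×6 − 183 = -147°; Δλ = -1.9744°.
Transverse Mercator on WGS84 with k₀ = 0.9996 gives E = 357038.790 m, N = 5484758.523 m.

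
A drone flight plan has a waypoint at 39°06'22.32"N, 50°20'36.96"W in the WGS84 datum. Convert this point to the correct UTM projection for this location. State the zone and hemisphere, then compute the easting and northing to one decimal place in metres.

Zone 22N: E 556754.0 m, N 4328766.9 m

Longitude -50.3436° lies in the 6° band [-54°, -48°), giving zone 22; latitude is north of the equator, so 22N.
Zone 22 central meridian λ₀ = 6×22 − 183 = -51°; Δλ = +0.6564°.
Transverse Mercator on WGS84 with k₀ = 0.9996 gives E = 556754.018 m, N = 4328766.882 m.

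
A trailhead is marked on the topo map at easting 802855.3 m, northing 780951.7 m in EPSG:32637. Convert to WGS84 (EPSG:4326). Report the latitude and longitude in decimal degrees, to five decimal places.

lat 7.05710°, lon 41.74130°

Zone 37N: λ₀ = 39°, k₀ = 0.9996, false easting 500000 m.
Meridian distance M = (N − FN)/k₀ = 781264.2 m.
Inverse transverse Mercator on WGS84 gives φ = 7.05709997°, λ = 41.74130019°.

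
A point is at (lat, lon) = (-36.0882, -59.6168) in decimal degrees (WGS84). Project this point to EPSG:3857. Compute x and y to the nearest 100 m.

x -6636500 m, y -4312800 m

Web Mercator is spherical with R = a = 6378137 m.
x = R·λ = 6378137 × -1.040509450 = -6636511.819 m.
y = R·ln tan(π/4 + φ/2) = 6378137 × -0.676179322 = -4312764.353 m.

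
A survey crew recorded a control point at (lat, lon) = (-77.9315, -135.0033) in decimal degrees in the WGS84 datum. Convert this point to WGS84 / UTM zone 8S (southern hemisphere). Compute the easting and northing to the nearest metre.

Zone 8 central meridian λ₀ = 6×8 − 183 = -135°; Δλ = -0.0033°.
Transverse Mercator on WGS84 with k₀ = 0.9996 gives E = 499922.977 m, N = 1349275.029 m.

E 499923 m, N 1349275 m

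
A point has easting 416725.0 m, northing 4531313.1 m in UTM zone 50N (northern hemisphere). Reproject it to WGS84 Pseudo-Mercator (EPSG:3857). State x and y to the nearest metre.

x 12914274 m, y 5001831 m

Unproject from UTM 50N (λ₀ = 117°) → φ = 40.92870042°, λ = 116.01089995°.
Web Mercator (R = 6378137 m): x = 12914274.309 m, y = 5001830.674 m.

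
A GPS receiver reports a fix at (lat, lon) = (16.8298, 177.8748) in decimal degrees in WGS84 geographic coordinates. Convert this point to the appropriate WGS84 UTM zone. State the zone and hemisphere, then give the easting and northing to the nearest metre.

Zone 60N: E 593203 m, N 1860933 m

Longitude 177.8748° lies in the 6° band [174°, 180°), giving zone 60; latitude is north of the equator, so 60N.
Zone 60 central meridian λ₀ = 6×60 − 183 = 177°; Δλ = +0.8748°.
Transverse Mercator on WGS84 with k₀ = 0.9996 gives E = 593203.218 m, N = 1860932.837 m.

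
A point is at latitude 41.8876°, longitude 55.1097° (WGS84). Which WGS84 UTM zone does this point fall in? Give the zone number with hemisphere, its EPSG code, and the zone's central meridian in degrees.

Zone 40N (EPSG:32640), central meridian 57°

UTM zone = ⌊(λ + 180)/6⌋ + 1; 55.1097° ∈ [54°, 60°) → zone 40.
Hemisphere: N (φ ≥ 0).
Central meridian λ₀ = 6×40 − 183 = 57°.
EPSG code: 32640.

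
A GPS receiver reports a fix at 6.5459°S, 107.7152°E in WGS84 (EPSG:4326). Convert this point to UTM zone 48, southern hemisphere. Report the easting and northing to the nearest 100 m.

E 800300 m, N 9275600 m

Zone 48 central meridian λ₀ = 6×48 − 183 = 105°; Δλ = +2.7152°.
Transverse Mercator on WGS84 with k₀ = 0.9996 gives E = 800287.412 m, N = 9275638.258 m.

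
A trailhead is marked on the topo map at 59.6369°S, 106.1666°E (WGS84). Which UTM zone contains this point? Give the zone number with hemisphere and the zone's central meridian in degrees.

Zone 48S, central meridian 105°

UTM zone = ⌊(λ + 180)/6⌋ + 1; 106.1666° ∈ [102°, 108°) → zone 48.
Hemisphere: S (φ < 0).
Central meridian λ₀ = 6×48 − 183 = 105°.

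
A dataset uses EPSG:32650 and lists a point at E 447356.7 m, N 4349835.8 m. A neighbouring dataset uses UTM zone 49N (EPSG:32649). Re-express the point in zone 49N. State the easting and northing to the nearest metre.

UTM 50N → geographic: φ = 39.29630018°, λ = 116.38949968°.
UTM 49N (λ₀ = 111°) forward: E = 964870.012 m, N = 4363527.897 m.

E 964870 m, N 4363528 m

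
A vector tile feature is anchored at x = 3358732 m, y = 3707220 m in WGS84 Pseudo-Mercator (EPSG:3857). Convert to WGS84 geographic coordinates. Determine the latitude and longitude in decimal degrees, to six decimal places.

lat 31.571700°, lon 30.172003°

R = 6378137 m. λ = x/R = 30.17200291°.
φ = 2·arctan(exp(y/R)) − 90° = 2·arctan(1.78825) − 90° = 31.57170020°.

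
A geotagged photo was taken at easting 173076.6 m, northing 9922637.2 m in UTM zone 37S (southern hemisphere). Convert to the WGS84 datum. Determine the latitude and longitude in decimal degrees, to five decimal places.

Zone 37S: λ₀ = 39°, k₀ = 0.9996, false easting 500000 m, false northing 10000000 m.
Meridian distance M = (N − FN)/k₀ = -77393.8 m.
Inverse transverse Mercator on WGS84 gives φ = -0.69899976°, λ = 36.06309998°.

lat -0.69900°, lon 36.06310°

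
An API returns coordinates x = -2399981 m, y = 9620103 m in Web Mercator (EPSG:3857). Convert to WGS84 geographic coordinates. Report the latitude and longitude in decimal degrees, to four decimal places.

lat 65.0445°, lon -21.5594°

R = 6378137 m. λ = x/R = -21.55939614°.
φ = 2·arctan(exp(y/R)) − 90° = 2·arctan(4.51901) − 90° = 65.04450084°.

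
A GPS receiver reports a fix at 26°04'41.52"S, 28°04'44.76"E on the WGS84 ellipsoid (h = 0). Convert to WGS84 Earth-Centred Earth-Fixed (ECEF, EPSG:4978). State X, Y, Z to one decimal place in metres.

WGS84: a = 6378137 m, e² = 0.006694380; N(φ) = a/√(1−e²sin²φ) = 6382266.583 m.
X = (N+h)·cosφ·cosλ = 5057793.862 m; Y = (N+h)·cosφ·sinλ = 2698239.925 m; Z = (N(1−e²)+h)·sinφ = -2786846.205 m.

X 5057793.9 m, Y 2698239.9 m, Z -2786846.2 m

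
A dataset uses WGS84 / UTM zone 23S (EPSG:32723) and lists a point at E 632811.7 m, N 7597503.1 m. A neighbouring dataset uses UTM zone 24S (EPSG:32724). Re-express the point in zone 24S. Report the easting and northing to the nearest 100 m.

UTM 23S → geographic: φ = -21.72099958°, λ = -43.71590015°.
UTM 24S (λ₀ = -39°) forward: E = 11871.481 m, N = 7590607.867 m.

E 11900 m, N 7590600 m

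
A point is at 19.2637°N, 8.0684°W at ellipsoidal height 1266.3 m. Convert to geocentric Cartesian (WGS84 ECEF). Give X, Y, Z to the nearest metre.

X 5964782 m, Y -845558 m, Z 2091345 m

WGS84: a = 6378137 m, e² = 0.006694380; N(φ) = a/√(1−e²sin²φ) = 6380461.981 m.
X = (N+h)·cosφ·cosλ = 5964781.955 m; Y = (N+h)·cosφ·sinλ = -845558.092 m; Z = (N(1−e²)+h)·sinφ = 2091344.877 m.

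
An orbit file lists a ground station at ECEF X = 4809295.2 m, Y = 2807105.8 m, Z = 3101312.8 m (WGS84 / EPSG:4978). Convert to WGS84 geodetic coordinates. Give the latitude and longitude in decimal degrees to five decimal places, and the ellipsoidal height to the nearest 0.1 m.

λ = atan2(Y, X) = 30.27140018°; p = √(X²+Y²) = 5568587.2 m.
Bowring's method on WGS84 (a = 6378137 m, b = 6356752.314 m) gives φ = 29.27860010°, h = 900.279 m.

lat 29.27860°, lon 30.27140°, h 900.3 m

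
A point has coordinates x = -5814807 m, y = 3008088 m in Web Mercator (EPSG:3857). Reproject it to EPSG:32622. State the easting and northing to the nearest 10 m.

Web Mercator inverse (R = 6378137 m) → φ = 26.07270049°, λ = -52.23530002°.
UTM 22N forward: E = 376444.332 m, N = 2884320.458 m.

E 376440 m, N 2884320 m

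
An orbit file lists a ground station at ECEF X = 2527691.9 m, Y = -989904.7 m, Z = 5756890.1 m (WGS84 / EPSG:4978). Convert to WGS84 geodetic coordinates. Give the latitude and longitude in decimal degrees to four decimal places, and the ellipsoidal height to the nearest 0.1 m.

lat 64.9022°, lon -21.3865°, h 4192.7 m

λ = atan2(Y, X) = -21.38650110°; p = √(X²+Y²) = 2714615.6 m.
Bowring's method on WGS84 (a = 6378137 m, b = 6356752.314 m) gives φ = 64.90220024°, h = 4192.724 m.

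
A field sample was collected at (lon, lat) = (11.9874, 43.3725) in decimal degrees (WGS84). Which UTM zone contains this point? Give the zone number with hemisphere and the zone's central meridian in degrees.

UTM zone = ⌊(λ + 180)/6⌋ + 1; 11.9874° ∈ [6°, 12°) → zone 32.
Hemisphere: N (φ ≥ 0).
Central meridian λ₀ = 6×32 − 183 = 9°.

Zone 32N, central meridian 9°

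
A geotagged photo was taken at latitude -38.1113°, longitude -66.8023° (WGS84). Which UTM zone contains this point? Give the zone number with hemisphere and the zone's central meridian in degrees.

Zone 19S, central meridian -69°

UTM zone = ⌊(λ + 180)/6⌋ + 1; -66.8023° ∈ [-72°, -66°) → zone 19.
Hemisphere: S (φ < 0).
Central meridian λ₀ = 6×19 − 183 = -69°.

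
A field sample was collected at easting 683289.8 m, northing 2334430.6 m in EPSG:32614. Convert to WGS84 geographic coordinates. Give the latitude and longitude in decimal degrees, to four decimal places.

lat 21.1018°, lon -97.2354°

Zone 14N: λ₀ = -99°, k₀ = 0.9996, false easting 500000 m.
Meridian distance M = (N − FN)/k₀ = 2335364.7 m.
Inverse transverse Mercator on WGS84 gives φ = 21.10180015°, λ = -97.23539960°.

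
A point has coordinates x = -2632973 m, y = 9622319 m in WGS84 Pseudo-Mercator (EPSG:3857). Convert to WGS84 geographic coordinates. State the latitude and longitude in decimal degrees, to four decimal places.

R = 6378137 m. λ = x/R = -23.65239889°.
φ = 2·arctan(exp(y/R)) − 90° = 2·arctan(4.52058) − 90° = 65.05289843°.

lat 65.0529°, lon -23.6524°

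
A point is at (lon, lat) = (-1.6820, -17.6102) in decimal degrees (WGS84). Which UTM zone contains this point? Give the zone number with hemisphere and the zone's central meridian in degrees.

Zone 30S, central meridian -3°

UTM zone = ⌊(λ + 180)/6⌋ + 1; -1.6820° ∈ [-6°, 0°) → zone 30.
Hemisphere: S (φ < 0).
Central meridian λ₀ = 6×30 − 183 = -3°.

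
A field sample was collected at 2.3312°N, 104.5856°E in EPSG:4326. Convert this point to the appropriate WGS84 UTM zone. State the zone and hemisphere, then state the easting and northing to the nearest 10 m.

Longitude 104.5856° lies in the 6° band [102°, 108°), giving zone 48; latitude is north of the equator, so 48N.
Zone 48 central meridian λ₀ = 6×48 − 183 = 105°; Δλ = -0.4144°.
Transverse Mercator on WGS84 with k₀ = 0.9996 gives E = 453925.160 m, N = 257675.848 m.

Zone 48N: E 453930 m, N 257680 m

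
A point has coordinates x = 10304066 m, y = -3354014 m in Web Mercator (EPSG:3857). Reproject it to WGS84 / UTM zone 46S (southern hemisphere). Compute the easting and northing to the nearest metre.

Web Mercator inverse (R = 6378137 m) → φ = -28.82990095°, λ = 92.56299976°.
UTM 46S forward: E = 457366.486 m, N = 6810781.261 m.

E 457366 m, N 6810781 m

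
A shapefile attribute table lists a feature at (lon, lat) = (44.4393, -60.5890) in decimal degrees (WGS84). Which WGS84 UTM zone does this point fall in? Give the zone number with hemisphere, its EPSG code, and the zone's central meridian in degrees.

Zone 38S (EPSG:32738), central meridian 45°

UTM zone = ⌊(λ + 180)/6⌋ + 1; 44.4393° ∈ [42°, 48°) → zone 38.
Hemisphere: S (φ < 0).
Central meridian λ₀ = 6×38 − 183 = 45°.
EPSG code: 32738.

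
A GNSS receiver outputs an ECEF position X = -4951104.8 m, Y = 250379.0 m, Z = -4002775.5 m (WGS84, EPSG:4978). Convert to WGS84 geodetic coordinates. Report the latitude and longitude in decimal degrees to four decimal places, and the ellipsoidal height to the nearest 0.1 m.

lat -39.1066°, lon 177.1050°, h 2010.9 m

λ = atan2(Y, X) = 177.10499973°; p = √(X²+Y²) = 4957431.6 m.
Bowring's method on WGS84 (a = 6378137 m, b = 6356752.314 m) gives φ = -39.10659963°, h = 2010.921 m.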